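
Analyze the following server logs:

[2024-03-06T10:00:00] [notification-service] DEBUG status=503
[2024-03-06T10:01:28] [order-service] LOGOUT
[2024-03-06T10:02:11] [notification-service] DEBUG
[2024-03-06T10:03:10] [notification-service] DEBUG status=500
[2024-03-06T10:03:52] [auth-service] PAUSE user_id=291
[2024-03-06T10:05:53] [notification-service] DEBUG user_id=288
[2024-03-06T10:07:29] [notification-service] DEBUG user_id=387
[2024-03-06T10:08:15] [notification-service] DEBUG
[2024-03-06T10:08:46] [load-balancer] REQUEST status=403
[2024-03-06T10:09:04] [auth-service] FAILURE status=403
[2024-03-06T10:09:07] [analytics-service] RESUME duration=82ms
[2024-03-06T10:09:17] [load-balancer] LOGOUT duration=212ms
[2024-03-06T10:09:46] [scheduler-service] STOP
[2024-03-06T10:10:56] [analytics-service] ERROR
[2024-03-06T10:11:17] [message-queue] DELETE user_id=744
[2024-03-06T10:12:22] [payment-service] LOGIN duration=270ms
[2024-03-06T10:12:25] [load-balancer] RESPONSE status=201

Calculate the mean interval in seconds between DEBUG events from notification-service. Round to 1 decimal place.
99.0

To calculate average interval:

1. Find all DEBUG events for notification-service in order
2. Calculate time gaps between consecutive events
3. Compute mean of gaps: 495 / 5 = 99.0 seconds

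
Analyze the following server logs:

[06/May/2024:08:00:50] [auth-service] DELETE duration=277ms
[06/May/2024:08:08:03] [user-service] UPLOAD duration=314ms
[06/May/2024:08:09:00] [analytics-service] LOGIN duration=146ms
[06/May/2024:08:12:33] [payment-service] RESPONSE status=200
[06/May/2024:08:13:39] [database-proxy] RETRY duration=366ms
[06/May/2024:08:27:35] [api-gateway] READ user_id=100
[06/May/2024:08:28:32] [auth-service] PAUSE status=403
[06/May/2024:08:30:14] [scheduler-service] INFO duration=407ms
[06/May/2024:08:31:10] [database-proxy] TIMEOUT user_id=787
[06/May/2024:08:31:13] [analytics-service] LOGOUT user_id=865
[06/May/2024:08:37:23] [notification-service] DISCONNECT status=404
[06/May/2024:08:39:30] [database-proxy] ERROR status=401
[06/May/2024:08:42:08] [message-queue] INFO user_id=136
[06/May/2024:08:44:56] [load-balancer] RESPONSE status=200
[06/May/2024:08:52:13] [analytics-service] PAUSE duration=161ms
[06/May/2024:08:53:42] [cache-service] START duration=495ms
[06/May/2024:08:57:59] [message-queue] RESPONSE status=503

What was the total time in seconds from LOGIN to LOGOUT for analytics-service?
1333

To calculate state duration:

1. Find LOGIN event for analytics-service: 06/May/2024:08:09:00
2. Find LOGOUT event for analytics-service: 06/May/2024:08:31:13
3. Calculate duration: 06/May/2024:08:31:13 - 06/May/2024:08:09:00 = 1333 seconds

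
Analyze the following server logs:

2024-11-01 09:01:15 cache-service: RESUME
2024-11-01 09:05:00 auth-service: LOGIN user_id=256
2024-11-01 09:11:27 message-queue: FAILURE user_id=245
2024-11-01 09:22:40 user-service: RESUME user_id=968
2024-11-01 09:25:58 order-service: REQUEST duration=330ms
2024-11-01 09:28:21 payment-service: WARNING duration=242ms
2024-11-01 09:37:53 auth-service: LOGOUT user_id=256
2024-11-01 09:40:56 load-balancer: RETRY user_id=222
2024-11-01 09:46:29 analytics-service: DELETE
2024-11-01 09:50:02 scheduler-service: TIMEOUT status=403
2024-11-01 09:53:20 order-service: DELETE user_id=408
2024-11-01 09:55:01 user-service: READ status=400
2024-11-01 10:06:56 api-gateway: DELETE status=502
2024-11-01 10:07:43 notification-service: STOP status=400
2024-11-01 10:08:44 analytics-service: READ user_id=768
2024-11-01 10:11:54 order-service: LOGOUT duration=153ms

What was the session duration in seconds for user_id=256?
1973

To calculate session duration:

1. Find LOGIN event for user_id=256: 2024-11-01 09:05:00
2. Find LOGOUT event for user_id=256: 2024-11-01 09:37:53
3. Session duration: 2024-11-01 09:37:53 - 2024-11-01 09:05:00 = 1973 seconds (32 minutes)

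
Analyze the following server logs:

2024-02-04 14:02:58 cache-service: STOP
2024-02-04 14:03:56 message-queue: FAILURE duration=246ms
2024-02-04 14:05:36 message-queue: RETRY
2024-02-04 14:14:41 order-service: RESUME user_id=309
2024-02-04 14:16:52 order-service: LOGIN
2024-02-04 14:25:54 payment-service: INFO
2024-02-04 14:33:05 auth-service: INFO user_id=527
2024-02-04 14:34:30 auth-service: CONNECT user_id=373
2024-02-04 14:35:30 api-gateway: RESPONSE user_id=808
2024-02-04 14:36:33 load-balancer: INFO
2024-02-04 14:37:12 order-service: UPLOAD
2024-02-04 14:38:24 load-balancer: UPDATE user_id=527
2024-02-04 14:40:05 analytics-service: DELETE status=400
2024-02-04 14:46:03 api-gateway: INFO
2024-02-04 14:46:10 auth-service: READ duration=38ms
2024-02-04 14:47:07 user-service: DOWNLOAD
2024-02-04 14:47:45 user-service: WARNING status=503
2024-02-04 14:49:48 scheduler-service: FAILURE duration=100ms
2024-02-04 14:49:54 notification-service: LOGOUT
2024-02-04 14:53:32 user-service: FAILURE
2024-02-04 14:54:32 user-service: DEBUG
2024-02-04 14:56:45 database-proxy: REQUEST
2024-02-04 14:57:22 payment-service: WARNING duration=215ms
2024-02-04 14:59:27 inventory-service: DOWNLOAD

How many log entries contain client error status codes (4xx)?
1

To find matching entries:

1. Pattern to match: client error status codes (4xx)
2. Scan each log entry for the pattern
3. Count matches: 1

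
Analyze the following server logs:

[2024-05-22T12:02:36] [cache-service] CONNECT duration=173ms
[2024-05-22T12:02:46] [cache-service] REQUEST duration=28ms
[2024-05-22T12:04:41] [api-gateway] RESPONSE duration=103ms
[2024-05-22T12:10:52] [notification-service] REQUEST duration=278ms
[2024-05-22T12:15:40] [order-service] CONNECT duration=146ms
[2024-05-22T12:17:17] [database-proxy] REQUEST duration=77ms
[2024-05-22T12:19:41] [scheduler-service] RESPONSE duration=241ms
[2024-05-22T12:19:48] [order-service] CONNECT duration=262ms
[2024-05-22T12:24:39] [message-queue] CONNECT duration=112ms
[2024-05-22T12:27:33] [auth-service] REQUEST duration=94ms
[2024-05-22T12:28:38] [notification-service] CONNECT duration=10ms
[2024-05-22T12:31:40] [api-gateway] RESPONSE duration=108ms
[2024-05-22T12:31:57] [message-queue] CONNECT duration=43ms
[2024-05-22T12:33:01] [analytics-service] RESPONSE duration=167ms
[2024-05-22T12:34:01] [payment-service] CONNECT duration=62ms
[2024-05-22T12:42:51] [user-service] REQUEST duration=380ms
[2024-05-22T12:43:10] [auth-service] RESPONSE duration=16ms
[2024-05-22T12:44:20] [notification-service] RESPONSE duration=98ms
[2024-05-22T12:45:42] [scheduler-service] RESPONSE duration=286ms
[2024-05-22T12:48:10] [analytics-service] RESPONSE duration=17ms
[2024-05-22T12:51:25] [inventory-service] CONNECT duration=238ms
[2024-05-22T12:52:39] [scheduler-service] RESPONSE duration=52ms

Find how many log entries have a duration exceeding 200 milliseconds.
6

To count timeouts:

1. Threshold: 200ms
2. Extract duration from each log entry
3. Count entries where duration > 200
4. Timeout count: 6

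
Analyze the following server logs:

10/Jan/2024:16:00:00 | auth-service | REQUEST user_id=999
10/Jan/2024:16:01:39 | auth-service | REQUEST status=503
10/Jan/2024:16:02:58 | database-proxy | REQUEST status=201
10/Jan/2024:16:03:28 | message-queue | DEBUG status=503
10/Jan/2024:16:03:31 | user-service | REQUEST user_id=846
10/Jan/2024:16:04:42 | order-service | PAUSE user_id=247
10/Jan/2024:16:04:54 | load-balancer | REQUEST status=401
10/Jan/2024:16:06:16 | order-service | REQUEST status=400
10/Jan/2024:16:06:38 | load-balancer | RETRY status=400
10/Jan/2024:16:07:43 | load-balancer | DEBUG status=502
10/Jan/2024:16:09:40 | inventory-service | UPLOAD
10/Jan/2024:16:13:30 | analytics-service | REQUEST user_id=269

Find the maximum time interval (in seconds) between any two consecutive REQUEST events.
434

To find the longest gap:

1. Extract all REQUEST events in chronological order
2. Calculate time differences between consecutive events
3. Find the maximum difference
4. Longest gap: 434 seconds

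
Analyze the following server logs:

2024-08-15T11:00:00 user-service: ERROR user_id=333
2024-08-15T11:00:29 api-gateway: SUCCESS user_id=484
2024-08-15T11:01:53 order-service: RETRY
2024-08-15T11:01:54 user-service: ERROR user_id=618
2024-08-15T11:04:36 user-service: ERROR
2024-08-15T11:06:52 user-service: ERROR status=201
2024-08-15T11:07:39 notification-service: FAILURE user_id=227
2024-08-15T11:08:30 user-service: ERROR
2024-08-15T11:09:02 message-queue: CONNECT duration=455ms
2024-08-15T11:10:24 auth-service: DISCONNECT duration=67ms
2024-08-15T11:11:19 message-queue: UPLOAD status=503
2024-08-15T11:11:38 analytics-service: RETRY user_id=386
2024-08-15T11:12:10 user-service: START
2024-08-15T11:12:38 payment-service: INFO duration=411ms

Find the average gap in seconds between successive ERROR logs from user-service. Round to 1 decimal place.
127.5

To calculate average interval:

1. Find all ERROR events for user-service in order
2. Calculate time gaps between consecutive events
3. Compute mean of gaps: 510 / 4 = 127.5 seconds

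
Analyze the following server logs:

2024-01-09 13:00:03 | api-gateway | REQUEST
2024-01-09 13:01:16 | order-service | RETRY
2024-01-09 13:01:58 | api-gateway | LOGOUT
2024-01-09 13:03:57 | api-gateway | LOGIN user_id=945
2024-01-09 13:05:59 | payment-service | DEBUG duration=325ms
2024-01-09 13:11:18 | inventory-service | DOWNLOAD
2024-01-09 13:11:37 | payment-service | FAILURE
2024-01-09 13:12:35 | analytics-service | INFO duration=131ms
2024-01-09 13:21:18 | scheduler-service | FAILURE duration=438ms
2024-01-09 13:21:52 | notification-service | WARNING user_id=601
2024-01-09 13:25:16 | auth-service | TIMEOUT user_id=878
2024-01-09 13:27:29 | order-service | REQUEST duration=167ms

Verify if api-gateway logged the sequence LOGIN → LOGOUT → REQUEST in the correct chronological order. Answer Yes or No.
No

To verify sequence order:

1. Find all events in sequence LOGIN → LOGOUT → REQUEST for api-gateway
2. Extract their timestamps
3. Check if timestamps are in ascending order
4. Result: No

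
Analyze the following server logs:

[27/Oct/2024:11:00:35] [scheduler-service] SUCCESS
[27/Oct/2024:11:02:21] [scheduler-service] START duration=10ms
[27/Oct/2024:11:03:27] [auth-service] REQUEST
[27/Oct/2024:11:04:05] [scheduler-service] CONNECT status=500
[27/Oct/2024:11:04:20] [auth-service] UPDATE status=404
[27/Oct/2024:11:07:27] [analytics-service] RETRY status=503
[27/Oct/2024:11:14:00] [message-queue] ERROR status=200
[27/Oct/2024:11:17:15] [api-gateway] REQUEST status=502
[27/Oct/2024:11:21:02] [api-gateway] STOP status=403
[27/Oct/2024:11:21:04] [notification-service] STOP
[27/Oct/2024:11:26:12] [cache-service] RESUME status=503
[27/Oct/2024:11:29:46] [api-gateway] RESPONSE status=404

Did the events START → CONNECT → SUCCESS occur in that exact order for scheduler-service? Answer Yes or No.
No

To verify sequence order:

1. Find all events in sequence START → CONNECT → SUCCESS for scheduler-service
2. Extract their timestamps
3. Check if timestamps are in ascending order
4. Result: No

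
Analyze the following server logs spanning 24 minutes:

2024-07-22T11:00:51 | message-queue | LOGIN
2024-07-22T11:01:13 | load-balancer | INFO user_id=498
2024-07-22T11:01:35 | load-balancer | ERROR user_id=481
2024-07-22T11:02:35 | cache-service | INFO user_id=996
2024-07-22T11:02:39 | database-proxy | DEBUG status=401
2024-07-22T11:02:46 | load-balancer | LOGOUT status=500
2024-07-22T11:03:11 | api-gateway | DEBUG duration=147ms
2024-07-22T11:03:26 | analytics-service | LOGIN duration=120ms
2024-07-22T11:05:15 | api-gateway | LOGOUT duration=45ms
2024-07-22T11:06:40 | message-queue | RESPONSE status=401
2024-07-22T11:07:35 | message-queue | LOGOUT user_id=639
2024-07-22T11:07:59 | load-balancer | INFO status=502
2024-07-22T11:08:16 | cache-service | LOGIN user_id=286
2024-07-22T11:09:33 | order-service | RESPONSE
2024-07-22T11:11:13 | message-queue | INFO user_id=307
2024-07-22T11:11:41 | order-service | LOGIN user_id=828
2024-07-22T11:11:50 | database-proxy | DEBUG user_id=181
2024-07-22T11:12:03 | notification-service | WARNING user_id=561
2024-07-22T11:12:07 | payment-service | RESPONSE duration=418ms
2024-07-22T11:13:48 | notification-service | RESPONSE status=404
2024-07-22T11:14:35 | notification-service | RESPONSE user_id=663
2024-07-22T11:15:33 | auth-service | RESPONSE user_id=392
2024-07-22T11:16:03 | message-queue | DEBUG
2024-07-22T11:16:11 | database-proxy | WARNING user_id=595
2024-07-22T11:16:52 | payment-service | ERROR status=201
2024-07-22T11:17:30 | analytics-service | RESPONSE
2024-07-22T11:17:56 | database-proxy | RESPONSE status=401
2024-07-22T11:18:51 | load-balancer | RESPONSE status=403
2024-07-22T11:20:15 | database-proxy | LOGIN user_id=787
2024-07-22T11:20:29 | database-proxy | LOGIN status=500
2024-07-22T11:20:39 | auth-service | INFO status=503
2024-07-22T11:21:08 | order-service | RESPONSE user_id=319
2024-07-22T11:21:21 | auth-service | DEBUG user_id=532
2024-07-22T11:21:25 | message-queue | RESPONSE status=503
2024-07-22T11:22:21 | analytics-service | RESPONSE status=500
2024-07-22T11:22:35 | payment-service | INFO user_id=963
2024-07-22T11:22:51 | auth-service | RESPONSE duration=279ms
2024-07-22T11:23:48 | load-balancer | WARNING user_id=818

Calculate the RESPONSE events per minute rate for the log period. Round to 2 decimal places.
0.54

To calculate the rate:

1. Count total RESPONSE events: 13
2. Total time period: 24 minutes
3. Rate = 13 / 24 = 0.54 events per minute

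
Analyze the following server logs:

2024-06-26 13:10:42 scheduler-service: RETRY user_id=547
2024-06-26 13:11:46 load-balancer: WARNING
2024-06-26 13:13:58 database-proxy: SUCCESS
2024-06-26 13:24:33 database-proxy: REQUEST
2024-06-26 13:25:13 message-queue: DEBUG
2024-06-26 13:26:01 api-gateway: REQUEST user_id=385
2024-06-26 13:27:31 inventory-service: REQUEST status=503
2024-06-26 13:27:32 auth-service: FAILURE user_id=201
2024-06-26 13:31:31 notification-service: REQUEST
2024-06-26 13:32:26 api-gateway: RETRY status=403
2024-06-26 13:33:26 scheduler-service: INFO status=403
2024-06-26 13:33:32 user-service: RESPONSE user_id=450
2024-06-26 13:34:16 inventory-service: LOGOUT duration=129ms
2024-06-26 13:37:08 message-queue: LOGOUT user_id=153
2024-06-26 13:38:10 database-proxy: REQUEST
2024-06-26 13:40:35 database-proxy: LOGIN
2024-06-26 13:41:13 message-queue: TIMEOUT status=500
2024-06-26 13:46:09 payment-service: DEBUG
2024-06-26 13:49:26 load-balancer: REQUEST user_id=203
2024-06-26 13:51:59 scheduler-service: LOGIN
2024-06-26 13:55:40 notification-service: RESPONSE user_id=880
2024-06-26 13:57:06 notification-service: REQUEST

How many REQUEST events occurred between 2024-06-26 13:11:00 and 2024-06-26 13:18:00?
0

To count events in the time window:

1. Window boundaries: 2024-06-26 13:11:00 to 2024-06-26 13:18:00
2. Filter for REQUEST events within this window
3. Count matching events: 0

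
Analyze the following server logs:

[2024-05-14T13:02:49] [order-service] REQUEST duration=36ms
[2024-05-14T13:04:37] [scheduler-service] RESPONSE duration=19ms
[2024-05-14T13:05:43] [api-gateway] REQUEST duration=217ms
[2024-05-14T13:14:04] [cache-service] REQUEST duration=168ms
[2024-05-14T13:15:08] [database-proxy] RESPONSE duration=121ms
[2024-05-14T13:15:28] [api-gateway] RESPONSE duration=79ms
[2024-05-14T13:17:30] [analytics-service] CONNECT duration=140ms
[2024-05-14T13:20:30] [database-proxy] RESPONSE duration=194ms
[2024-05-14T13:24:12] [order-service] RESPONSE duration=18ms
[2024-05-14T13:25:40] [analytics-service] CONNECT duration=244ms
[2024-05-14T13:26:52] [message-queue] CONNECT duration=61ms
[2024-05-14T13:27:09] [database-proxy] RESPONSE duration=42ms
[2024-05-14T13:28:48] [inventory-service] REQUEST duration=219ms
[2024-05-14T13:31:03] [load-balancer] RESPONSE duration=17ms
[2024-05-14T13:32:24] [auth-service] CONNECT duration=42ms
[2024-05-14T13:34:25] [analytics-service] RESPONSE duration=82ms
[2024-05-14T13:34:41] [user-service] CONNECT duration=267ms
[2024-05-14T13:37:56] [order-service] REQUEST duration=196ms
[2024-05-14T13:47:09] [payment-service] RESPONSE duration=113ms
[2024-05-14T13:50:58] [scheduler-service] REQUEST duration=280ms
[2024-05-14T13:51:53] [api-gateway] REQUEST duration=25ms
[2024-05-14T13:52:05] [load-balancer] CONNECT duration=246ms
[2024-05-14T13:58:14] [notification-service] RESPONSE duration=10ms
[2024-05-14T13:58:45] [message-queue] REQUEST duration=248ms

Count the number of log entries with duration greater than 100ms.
13

To count timeouts:

1. Threshold: 100ms
2. Extract duration from each log entry
3. Count entries where duration > 100
4. Timeout count: 13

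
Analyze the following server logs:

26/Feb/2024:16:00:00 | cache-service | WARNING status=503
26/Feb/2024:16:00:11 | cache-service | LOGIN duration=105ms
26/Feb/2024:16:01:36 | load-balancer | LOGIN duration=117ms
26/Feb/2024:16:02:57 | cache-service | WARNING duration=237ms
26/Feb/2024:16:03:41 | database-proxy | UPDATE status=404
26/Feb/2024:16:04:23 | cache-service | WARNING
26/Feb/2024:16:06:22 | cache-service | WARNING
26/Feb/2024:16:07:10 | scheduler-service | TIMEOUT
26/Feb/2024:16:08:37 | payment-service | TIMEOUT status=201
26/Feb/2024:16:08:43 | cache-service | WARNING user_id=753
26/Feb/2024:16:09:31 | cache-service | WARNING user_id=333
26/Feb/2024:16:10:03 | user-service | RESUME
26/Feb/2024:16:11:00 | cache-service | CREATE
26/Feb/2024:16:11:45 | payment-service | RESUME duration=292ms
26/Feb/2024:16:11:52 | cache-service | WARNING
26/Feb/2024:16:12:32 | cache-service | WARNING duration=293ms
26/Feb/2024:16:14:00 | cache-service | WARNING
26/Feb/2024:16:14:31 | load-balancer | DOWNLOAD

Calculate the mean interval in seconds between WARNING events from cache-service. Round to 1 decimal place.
105.0

To calculate average interval:

1. Find all WARNING events for cache-service in order
2. Calculate time gaps between consecutive events
3. Compute mean of gaps: 840 / 8 = 105.0 seconds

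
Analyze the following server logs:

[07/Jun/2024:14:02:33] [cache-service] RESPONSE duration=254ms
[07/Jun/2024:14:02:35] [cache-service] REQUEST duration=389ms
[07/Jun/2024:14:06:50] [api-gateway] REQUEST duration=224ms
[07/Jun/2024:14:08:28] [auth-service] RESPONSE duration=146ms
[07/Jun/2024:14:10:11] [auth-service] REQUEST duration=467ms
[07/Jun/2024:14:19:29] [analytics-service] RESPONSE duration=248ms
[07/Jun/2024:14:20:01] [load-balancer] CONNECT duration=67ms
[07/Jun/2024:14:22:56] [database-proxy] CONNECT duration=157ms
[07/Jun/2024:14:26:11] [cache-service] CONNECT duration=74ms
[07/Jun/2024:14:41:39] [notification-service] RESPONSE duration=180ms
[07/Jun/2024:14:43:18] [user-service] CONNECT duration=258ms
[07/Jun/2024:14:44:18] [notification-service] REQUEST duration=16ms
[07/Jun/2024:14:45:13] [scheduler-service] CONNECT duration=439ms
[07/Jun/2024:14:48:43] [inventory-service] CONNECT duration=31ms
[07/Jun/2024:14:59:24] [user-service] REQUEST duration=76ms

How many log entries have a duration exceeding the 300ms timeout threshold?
3

To count timeouts:

1. Threshold: 300ms
2. Extract duration from each log entry
3. Count entries where duration > 300
4. Timeout count: 3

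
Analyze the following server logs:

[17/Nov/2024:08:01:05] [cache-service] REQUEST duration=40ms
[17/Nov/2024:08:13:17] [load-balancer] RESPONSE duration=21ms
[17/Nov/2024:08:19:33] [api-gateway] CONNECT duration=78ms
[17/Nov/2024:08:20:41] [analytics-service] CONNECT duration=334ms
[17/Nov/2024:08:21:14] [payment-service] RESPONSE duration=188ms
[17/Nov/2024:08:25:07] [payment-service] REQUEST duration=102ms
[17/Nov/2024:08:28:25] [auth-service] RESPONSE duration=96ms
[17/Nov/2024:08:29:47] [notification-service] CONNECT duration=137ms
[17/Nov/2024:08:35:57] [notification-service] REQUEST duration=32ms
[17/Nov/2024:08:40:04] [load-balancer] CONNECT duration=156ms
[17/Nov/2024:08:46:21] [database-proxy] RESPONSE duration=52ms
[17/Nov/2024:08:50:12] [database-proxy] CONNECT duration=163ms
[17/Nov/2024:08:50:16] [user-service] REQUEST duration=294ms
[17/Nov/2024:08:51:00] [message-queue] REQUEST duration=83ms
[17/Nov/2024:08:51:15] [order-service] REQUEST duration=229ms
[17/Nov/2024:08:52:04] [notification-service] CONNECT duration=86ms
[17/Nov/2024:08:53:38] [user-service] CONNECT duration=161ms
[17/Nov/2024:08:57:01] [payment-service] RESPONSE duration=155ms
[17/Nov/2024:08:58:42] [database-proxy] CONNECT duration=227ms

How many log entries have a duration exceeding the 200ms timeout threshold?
4

To count timeouts:

1. Threshold: 200ms
2. Extract duration from each log entry
3. Count entries where duration > 200
4. Timeout count: 4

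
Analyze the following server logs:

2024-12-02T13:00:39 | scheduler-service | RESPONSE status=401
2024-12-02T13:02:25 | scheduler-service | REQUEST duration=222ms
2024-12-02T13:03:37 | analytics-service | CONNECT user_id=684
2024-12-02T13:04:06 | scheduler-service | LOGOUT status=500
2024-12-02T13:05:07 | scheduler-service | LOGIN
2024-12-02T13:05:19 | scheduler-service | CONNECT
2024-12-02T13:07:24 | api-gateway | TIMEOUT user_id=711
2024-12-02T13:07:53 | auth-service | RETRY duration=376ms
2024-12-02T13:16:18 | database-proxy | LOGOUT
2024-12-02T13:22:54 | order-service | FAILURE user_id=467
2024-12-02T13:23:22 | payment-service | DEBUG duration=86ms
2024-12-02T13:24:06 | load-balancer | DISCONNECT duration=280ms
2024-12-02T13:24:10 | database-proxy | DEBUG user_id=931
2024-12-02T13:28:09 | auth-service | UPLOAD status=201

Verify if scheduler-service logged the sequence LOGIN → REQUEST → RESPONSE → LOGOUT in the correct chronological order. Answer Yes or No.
No

To verify sequence order:

1. Find all events in sequence LOGIN → REQUEST → RESPONSE → LOGOUT for scheduler-service
2. Extract their timestamps
3. Check if timestamps are in ascending order
4. Result: No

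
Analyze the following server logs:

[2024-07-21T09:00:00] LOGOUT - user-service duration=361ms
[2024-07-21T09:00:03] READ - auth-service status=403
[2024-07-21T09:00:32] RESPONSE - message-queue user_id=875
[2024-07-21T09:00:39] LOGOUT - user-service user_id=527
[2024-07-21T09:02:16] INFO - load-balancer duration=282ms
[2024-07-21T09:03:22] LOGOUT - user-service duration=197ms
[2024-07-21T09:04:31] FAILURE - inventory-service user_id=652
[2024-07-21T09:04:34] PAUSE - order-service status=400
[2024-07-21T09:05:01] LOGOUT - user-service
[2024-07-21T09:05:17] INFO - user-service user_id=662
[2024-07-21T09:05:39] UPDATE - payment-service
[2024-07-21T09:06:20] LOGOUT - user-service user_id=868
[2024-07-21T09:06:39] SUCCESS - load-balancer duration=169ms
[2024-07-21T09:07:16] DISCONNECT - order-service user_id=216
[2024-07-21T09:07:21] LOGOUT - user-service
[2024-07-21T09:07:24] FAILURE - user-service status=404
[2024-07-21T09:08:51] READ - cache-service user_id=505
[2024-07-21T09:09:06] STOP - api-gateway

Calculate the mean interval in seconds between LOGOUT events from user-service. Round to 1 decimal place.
88.2

To calculate average interval:

1. Find all LOGOUT events for user-service in order
2. Calculate time gaps between consecutive events
3. Compute mean of gaps: 441 / 5 = 88.2 seconds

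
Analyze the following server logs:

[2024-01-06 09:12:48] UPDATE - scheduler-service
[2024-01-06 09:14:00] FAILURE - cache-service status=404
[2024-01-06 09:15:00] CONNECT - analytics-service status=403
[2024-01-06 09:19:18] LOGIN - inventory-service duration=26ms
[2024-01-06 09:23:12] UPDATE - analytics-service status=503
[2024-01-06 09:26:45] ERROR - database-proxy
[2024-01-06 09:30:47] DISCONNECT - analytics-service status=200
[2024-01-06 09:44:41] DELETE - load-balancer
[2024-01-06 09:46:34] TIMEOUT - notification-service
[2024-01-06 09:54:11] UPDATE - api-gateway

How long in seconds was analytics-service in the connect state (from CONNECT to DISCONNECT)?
947

To calculate state duration:

1. Find CONNECT event for analytics-service: 2024-01-06 09:15:00
2. Find DISCONNECT event for analytics-service: 2024-01-06 09:30:47
3. Calculate duration: 2024-01-06 09:30:47 - 2024-01-06 09:15:00 = 947 seconds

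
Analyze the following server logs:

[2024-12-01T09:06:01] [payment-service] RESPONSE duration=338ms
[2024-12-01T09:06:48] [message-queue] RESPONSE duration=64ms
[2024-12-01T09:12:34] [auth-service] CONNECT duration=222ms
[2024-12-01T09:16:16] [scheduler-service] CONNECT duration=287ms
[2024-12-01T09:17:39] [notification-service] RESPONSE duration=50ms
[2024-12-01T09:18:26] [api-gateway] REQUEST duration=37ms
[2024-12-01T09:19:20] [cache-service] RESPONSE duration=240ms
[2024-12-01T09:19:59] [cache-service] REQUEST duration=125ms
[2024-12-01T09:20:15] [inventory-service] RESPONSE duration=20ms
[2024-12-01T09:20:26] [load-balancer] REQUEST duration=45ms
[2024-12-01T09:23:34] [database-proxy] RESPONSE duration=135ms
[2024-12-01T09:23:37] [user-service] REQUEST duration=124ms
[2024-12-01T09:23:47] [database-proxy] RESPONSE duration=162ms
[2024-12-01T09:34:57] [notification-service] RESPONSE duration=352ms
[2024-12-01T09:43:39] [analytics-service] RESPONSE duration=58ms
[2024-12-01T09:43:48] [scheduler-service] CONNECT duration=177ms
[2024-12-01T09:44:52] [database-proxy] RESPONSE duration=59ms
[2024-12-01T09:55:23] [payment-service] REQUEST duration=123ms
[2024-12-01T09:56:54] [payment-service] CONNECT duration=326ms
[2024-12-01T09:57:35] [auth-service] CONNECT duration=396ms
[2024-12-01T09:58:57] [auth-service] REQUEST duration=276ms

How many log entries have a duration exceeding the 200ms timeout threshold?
8

To count timeouts:

1. Threshold: 200ms
2. Extract duration from each log entry
3. Count entries where duration > 200
4. Timeout count: 8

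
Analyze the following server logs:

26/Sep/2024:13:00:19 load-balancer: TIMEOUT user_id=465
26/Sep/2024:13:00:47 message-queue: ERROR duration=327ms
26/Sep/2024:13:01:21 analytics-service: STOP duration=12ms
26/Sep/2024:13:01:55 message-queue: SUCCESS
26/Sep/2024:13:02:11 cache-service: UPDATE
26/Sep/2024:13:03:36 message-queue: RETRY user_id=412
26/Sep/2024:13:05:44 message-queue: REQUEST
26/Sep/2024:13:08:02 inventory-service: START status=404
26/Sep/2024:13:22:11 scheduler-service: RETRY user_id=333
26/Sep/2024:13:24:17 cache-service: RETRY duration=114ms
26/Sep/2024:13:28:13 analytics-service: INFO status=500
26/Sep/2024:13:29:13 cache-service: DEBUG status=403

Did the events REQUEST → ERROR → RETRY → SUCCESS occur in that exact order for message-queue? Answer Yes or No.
No

To verify sequence order:

1. Find all events in sequence REQUEST → ERROR → RETRY → SUCCESS for message-queue
2. Extract their timestamps
3. Check if timestamps are in ascending order
4. Result: No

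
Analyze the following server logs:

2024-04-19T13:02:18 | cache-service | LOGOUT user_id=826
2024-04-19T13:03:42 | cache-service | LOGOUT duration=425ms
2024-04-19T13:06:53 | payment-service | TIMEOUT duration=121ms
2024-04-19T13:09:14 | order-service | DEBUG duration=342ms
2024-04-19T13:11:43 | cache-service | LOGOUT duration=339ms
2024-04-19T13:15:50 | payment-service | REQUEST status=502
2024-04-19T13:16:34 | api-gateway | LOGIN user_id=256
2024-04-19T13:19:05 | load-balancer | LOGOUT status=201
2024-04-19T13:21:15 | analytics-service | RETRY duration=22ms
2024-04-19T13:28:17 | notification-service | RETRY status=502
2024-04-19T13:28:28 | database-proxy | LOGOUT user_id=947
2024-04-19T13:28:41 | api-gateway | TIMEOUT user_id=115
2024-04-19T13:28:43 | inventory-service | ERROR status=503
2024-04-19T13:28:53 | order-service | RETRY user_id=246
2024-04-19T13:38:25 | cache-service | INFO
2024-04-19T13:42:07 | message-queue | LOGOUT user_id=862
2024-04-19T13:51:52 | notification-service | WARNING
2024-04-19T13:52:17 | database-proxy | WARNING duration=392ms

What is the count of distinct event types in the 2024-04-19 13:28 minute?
4

To count unique event types:

1. Filter events in the minute starting at 2024-04-19 13:28
2. Extract event types from matching entries
3. Count unique types: 4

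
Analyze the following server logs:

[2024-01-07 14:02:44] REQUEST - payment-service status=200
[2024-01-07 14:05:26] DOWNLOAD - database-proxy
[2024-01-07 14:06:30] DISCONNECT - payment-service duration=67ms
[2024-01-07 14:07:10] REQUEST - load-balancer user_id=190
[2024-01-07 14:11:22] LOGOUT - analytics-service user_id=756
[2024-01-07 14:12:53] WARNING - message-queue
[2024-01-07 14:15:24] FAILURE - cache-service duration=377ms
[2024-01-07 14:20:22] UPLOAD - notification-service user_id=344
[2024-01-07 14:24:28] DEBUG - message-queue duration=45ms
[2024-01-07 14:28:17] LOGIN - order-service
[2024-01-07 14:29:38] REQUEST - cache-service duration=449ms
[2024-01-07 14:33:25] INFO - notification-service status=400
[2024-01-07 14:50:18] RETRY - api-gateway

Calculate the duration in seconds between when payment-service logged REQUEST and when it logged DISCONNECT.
226

To find the time between events:

1. Locate the first REQUEST event for payment-service: 2024-01-07 14:02:44
2. Locate the first DISCONNECT event for payment-service: 2024-01-07 14:06:30
3. Calculate the difference: 2024-01-07 14:06:30 - 2024-01-07 14:02:44 = 226 seconds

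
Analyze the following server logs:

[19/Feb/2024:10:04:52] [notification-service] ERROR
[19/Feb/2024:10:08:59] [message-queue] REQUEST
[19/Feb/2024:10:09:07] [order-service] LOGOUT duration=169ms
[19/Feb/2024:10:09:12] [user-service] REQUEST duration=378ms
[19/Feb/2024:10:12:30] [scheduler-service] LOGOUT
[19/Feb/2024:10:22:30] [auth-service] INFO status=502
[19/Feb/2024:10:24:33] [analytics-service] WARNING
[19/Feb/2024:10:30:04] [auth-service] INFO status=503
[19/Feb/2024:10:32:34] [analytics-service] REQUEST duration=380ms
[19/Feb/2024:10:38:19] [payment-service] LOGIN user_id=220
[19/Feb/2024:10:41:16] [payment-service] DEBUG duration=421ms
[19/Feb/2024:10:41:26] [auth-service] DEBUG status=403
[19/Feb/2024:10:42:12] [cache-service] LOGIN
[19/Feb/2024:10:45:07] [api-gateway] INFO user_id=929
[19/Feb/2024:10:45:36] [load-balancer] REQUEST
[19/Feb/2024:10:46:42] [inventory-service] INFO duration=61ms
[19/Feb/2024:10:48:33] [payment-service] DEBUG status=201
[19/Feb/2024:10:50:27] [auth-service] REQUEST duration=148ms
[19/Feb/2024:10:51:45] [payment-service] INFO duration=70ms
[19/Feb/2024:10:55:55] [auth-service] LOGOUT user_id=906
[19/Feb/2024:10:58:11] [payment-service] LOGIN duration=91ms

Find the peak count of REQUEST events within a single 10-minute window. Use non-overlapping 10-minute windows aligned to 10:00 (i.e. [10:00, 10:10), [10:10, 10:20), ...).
2

To find the burst window:

1. Divide the log period into non-overlapping 10-minute windows starting at 10:00
2. Count REQUEST events in each window
3. Find the window with maximum count
4. Maximum events in a window: 2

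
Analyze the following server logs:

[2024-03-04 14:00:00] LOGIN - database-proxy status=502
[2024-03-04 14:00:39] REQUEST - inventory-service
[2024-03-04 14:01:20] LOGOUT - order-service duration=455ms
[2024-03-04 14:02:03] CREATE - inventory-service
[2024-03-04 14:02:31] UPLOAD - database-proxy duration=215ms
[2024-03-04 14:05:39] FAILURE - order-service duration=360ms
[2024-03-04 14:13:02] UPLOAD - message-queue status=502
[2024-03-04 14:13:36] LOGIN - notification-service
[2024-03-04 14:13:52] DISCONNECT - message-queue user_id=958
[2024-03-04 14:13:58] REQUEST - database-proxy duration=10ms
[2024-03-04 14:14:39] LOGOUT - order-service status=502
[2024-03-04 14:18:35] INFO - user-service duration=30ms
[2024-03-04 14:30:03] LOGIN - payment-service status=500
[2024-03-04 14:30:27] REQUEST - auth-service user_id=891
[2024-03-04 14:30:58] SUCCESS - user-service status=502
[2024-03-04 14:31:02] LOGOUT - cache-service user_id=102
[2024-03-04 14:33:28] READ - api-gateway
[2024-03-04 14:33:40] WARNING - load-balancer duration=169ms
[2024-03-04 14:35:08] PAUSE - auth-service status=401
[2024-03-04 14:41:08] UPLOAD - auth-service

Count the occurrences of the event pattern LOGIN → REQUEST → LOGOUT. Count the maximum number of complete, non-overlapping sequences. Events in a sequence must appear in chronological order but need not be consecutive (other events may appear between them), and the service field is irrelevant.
3

To count sequences:

1. Look for pattern: LOGIN → REQUEST → LOGOUT
2. Greedily scan the log in chronological order, matching each sequence element in turn (ignoring service)
3. Each time the full pattern completes, increment the count and restart matching from the next event
4. Complete non-overlapping sequences found: 3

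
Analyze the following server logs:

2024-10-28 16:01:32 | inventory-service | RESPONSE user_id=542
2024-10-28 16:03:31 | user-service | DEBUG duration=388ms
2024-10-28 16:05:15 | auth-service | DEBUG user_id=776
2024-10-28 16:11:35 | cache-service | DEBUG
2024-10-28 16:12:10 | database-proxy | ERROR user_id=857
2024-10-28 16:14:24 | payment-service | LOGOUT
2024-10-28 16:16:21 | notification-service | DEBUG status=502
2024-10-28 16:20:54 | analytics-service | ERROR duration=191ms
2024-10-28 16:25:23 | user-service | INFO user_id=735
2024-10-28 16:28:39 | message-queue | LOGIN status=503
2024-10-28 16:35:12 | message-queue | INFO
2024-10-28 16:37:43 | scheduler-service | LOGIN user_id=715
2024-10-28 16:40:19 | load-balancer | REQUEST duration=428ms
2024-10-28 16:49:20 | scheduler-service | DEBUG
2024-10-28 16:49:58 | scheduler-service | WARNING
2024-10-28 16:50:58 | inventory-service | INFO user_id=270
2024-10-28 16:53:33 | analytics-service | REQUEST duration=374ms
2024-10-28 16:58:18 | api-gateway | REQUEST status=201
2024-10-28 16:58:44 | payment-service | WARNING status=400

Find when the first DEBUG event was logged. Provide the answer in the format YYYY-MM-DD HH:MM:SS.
2024-10-28 16:03:31

To find the first event:

1. Filter for all DEBUG events
2. Sort by timestamp
3. Select the first one
4. Timestamp: 2024-10-28 16:03:31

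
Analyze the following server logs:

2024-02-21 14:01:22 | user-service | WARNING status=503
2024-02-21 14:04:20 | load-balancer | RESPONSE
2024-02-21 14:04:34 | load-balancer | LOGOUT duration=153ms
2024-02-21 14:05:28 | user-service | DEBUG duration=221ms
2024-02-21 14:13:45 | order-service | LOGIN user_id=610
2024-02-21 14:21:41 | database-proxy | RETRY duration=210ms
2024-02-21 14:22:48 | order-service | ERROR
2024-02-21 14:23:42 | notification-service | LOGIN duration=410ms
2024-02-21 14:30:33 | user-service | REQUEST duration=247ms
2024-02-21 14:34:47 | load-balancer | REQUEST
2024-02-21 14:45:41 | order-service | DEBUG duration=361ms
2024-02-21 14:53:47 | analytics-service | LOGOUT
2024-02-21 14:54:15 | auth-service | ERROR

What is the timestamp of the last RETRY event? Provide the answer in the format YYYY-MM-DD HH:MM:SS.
2024-02-21 14:21:41

To find the last event:

1. Filter for all RETRY events
2. Sort by timestamp
3. Select the last one
4. Timestamp: 2024-02-21 14:21:41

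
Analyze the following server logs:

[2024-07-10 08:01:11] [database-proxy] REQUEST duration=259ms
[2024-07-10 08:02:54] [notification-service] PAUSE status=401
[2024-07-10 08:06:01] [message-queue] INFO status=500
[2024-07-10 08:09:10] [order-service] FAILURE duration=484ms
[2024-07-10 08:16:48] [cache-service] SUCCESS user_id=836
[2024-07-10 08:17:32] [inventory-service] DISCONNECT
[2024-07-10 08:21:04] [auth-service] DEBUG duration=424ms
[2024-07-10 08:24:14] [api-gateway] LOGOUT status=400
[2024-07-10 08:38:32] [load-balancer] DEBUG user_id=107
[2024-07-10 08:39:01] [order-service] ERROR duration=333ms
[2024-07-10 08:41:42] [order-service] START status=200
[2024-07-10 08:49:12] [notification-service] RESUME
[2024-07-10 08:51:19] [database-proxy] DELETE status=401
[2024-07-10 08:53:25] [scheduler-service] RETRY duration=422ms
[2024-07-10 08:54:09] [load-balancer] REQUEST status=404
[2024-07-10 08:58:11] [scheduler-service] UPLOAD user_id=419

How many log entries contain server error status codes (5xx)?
1

To find matching entries:

1. Pattern to match: server error status codes (5xx)
2. Scan each log entry for the pattern
3. Count matches: 1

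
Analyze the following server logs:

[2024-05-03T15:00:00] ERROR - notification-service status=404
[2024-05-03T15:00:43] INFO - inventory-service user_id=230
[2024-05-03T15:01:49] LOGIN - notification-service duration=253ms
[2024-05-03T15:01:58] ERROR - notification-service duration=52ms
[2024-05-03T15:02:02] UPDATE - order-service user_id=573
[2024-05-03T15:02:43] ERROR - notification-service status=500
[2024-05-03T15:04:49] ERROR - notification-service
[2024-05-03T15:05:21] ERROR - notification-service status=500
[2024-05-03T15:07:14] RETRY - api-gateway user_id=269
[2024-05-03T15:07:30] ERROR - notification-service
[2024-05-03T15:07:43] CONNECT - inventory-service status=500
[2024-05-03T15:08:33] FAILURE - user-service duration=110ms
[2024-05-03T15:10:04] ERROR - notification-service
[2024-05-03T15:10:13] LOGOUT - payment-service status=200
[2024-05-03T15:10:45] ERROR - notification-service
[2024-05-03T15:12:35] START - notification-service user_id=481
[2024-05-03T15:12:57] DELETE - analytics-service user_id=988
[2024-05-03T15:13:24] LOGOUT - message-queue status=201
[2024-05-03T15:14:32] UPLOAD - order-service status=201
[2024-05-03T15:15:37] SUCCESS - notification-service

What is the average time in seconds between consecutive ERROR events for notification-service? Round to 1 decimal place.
92.1

To calculate average interval:

1. Find all ERROR events for notification-service in order
2. Calculate time gaps between consecutive events
3. Compute mean of gaps: 645 / 7 = 92.1 seconds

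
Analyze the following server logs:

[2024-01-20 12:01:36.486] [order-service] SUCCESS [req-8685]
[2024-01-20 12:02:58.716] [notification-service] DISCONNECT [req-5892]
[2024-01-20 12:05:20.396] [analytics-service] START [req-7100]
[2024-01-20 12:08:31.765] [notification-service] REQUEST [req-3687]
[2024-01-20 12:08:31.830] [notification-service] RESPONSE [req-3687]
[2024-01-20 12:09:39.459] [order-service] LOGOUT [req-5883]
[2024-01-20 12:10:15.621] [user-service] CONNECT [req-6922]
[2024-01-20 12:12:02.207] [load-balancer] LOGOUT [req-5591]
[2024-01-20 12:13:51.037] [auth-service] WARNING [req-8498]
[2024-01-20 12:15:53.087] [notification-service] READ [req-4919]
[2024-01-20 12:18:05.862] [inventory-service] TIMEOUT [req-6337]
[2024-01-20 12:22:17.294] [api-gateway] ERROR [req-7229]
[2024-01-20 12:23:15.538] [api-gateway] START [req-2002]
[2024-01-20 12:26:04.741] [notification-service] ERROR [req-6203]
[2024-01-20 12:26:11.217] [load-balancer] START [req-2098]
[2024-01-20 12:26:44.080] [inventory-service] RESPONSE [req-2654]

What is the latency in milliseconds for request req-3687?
65

To calculate latency:

1. Find REQUEST with id req-3687: 2024-01-20 12:08:31.765
2. Find RESPONSE with id req-3687: 2024-01-20 12:08:31.830
3. Latency: 2024-01-20 12:08:31.830 - 2024-01-20 12:08:31.765 = 65ms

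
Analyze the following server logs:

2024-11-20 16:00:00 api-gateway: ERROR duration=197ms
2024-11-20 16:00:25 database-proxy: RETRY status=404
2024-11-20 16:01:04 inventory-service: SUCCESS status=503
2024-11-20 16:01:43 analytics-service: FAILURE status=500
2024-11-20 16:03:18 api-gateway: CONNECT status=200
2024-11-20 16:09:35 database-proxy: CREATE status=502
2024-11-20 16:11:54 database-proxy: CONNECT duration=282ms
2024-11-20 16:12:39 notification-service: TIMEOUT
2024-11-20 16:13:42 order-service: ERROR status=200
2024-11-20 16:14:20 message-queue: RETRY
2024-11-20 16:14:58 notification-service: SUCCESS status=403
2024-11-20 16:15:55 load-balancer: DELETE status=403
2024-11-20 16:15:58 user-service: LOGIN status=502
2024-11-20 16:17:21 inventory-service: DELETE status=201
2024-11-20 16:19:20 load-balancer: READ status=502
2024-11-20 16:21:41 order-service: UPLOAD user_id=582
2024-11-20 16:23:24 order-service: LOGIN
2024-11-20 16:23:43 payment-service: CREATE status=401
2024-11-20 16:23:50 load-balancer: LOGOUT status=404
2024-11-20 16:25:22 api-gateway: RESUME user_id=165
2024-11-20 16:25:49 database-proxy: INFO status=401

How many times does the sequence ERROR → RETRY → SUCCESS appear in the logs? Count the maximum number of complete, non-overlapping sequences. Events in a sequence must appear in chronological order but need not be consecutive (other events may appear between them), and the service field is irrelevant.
2

To count sequences:

1. Look for pattern: ERROR → RETRY → SUCCESS
2. Greedily scan the log in chronological order, matching each sequence element in turn (ignoring service)
3. Each time the full pattern completes, increment the count and restart matching from the next event
4. Complete non-overlapping sequences found: 2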